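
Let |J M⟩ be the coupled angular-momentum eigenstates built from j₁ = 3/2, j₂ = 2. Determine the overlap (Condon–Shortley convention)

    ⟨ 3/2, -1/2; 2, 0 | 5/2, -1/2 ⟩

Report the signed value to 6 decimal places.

-0.292770  (= −√(3/35))

√[6·1!2!3!/7! · 1!2!2!2!2!3!] = √(48/35)
  +(−1)^0/∏(0,1,2,2,0,1)! = 1/4  (running 1/4)
  +(−1)^1/∏(1,0,1,1,1,2)! = -1/2  (running -1/4)
⟨..|..⟩ = √(48/35)·(-1/4) = -0.292770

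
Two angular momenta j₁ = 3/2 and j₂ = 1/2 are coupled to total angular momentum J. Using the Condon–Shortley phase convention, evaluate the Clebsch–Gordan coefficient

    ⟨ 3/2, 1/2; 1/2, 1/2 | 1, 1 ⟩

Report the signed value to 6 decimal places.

j₁+j₂−J=1  J+j₁−j₂=2  J−j₁+j₂=0  j₁+j₂+J+1=4
(j₁±m₁, j₂±m₂, J±M) = (2,1,1,0,2,0)
P² = 1
sum k=1..1:
  [1] −1/2 = -1/2
S = -1/2
C² = P²·S² = 1/4 ; C = -0.500000

−√(1/4) ≈ -0.500000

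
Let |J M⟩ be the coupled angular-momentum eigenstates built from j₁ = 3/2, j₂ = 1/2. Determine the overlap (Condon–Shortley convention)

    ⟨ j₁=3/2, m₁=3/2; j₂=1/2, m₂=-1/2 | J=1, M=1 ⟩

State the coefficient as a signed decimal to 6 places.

+√(3/4) = +0.866025

j₁+j₂−J=1  J+j₁−j₂=2  J−j₁+j₂=0  j₁+j₂+J+1=4
(j₁±m₁, j₂±m₂, J±M) = (3,0,0,1,2,0)
P² = 3
sum k=0..0:
  [0] +1/2 = 1/2
S = 1/2
C² = P²·S² = 3/4 ; C = +0.866025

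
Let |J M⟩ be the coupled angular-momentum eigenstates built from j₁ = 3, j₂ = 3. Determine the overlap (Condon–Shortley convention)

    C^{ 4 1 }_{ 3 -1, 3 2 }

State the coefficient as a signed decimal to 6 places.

√[9·2!4!4!/11! · 2!4!5!1!5!3!] = √(82944/77)
  +(−1)^1/∏(1,1,3,4,1,0)! = -1/144  (running -1/144)
  +(−1)^2/∏(2,0,2,3,2,1)! = 1/48  (running 1/72)
⟨..|..⟩ = √(82944/77)·(1/72) = +0.455842

+√(16/77) ≈ +0.455842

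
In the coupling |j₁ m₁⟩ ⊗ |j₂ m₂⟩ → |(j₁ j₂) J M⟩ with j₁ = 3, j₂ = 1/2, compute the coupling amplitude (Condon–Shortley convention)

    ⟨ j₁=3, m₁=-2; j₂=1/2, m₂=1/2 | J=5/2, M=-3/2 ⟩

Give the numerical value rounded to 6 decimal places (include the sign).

j₁+j₂−J=1  J+j₁−j₂=5  J−j₁+j₂=0  j₁+j₂+J+1=7
(j₁±m₁, j₂±m₂, J±M) = (1,5,1,0,1,4)
P² = 2880/7
sum k=1..1:
  [1] −1/24 = -1/24
S = -1/24
C² = P²·S² = 5/7 ; C = -0.845154

−√(5/7) ≈ -0.845154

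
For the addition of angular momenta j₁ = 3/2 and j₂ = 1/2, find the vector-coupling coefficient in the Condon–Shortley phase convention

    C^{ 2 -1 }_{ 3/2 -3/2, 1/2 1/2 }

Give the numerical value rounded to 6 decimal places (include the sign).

+0.500000  (= +√(1/4))

triangle: 0!*3!*1!/5! = 6/120
(j±m)!: 0!*3!*1!*0!*1!*3! = 36
prefactor² = (2J+1)*Δ*N² = 9
  k=0: +1/(0!*0!*3!*1!*0!*0!) = 1/6
Σ = 1/6  ⇒  CG² = 9*1/6² = 1/4
CG = +√(1/4) = +0.500000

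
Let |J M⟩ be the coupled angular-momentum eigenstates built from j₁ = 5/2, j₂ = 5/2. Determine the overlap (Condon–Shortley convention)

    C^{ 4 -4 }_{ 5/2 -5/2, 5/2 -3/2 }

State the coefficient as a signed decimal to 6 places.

j₁+j₂−J=1  J+j₁−j₂=4  J−j₁+j₂=4  j₁+j₂+J+1=10
(j₁±m₁, j₂±m₂, J±M) = (0,5,1,4,0,8)
P² = 165888
sum k=1..1:
  [1] −1/576 = -1/576
S = -1/576
C² = P²·S² = 1/2 ; C = -0.707107

−√(1/2) ≈ -0.707107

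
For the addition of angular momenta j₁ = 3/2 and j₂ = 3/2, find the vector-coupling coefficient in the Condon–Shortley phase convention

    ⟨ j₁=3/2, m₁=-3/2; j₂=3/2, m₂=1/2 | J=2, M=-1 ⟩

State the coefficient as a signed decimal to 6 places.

-0.707107

√[5·1!2!2!/6! · 0!3!2!1!1!3!] = √(2)
  +(−1)^1/∏(1,0,2,1,0,1)! = -1/2  (running -1/2)
⟨..|..⟩ = √(2)·(-1/2) = -0.707107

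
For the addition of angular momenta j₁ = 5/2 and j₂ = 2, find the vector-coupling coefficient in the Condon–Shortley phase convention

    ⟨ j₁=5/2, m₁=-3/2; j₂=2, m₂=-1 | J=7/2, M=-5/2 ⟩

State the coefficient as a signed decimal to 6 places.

√[8·1!4!3!/9! · 1!4!1!3!1!6!] = √(2304/7)
  +(−1)^0/∏(0,1,4,1,0,2)! = 1/48  (running 1/48)
  +(−1)^1/∏(1,0,3,0,1,3)! = -1/36  (running -1/144)
⟨..|..⟩ = √(2304/7)·(-1/144) = -0.125988

-0.125988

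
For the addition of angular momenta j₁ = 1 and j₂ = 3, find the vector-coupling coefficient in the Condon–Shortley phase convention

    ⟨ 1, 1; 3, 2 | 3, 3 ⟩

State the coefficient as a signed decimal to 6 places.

+√(1/4) = +0.500000

triangle: 1!×1!×5!/8! = 120/40320
(j±m)!: 2!×0!×5!×1!×6!×0! = 172800
prefactor² = (2J+1)×Δ×N² = 3600
  k=0: +1/(0!×1!×0!×5!×1!×0!) = 1/120
Σ = 1/120  ⇒  CG² = 3600×1/120² = 1/4
CG = +√(1/4) = +0.500000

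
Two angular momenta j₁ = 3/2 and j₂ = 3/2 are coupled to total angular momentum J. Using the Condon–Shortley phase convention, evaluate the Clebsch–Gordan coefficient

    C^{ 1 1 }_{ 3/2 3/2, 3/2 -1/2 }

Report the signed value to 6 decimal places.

+0.547723

triangle: 2!·1!·1!/5! = 2/120
(j±m)!: 3!·0!·1!·2!·2!·0! = 24
prefactor² = (2J+1)·Δ·N² = 6/5
  k=0: +1/(0!·2!·0!·1!·1!·0!) = 1/2
Σ = 1/2  ⇒  CG² = 6/5·1/2² = 3/10
CG = +√(3/10) = +0.547723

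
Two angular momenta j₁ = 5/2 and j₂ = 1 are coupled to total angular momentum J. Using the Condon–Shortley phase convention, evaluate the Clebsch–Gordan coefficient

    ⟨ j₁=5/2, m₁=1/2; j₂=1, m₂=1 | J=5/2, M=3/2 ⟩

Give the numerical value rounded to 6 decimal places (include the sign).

triangle: 1!*4!*1!/7! = 24/5040
(j±m)!: 3!*2!*2!*0!*4!*1! = 576
prefactor² = (2J+1)*Δ*N² = 576/35
  k=1: −1/(1!*0!*1!*1!*3!*0!) = -1/6
Σ = -1/6  ⇒  CG² = 576/35*(-1/6)² = 16/35
CG = −√(16/35) = -0.676123

-0.676123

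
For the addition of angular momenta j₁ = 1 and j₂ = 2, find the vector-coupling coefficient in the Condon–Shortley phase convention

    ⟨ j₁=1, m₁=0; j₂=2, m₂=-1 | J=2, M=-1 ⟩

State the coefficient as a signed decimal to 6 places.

triangle: 1!·1!·3!/6! = 6/720
(j±m)!: 1!·1!·1!·3!·1!·3! = 36
prefactor² = (2J+1)·Δ·N² = 3/2
  k=0: +1/(0!·1!·1!·1!·0!·2!) = 1/2
  k=1: −1/(1!·0!·0!·0!·1!·3!) = -1/6
Σ = 1/3  ⇒  CG² = 3/2·1/3² = 1/6
CG = +√(1/6) = +0.408248

+√(1/6) = +0.408248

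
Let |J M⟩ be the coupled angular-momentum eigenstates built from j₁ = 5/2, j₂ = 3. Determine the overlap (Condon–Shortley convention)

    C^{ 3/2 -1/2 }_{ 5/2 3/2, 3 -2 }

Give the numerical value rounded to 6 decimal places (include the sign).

-0.218218

triangle: 4!·1!·2!/8! = 48/40320
(j±m)!: 4!·1!·1!·5!·1!·2! = 5760
prefactor² = (2J+1)·Δ·N² = 192/7
  k=0: +1/(0!·4!·1!·1!·0!·1!) = 1/24
  k=1: −1/(1!·3!·0!·0!·1!·2!) = -1/12
Σ = -1/24  ⇒  CG² = 192/7·(-1/24)² = 1/21
CG = −√(1/21) = -0.218218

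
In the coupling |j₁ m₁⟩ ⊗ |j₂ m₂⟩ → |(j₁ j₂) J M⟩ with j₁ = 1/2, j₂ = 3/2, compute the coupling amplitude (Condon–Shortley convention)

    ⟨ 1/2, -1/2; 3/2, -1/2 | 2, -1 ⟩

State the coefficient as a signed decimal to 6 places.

triangle: 0!*1!*3!/5! = 6/120
(j±m)!: 0!*1!*1!*2!*1!*3! = 12
prefactor² = (2J+1)*Δ*N² = 3
  k=0: +1/(0!*0!*1!*1!*0!*2!) = 1/2
Σ = 1/2  ⇒  CG² = 3*1/2² = 3/4
CG = +√(3/4) = +0.866025

+√(3/4) ≈ +0.866025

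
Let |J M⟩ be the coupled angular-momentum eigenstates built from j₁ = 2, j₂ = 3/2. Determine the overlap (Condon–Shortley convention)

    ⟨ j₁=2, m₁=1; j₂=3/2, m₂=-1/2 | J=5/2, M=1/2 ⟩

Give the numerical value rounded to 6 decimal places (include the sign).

triangle: 1!×3!×2!/7! = 12/5040
(j±m)!: 3!×1!×1!×2!×3!×2! = 144
prefactor² = (2J+1)×Δ×N² = 72/35
  k=0: +1/(0!×1!×1!×1!×2!×1!) = 1/2
  k=1: −1/(1!×0!×0!×0!×3!×2!) = -1/12
Σ = 5/12  ⇒  CG² = 72/35×5/12² = 5/14
CG = +√(5/14) = +0.597614

+0.597614  (= +√(5/14))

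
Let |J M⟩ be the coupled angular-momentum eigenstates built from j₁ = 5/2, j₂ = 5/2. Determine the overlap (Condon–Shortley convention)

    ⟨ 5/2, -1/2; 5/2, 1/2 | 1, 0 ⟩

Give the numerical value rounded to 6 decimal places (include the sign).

+√(1/70) ≈ +0.119523

√[3·4!1!1!/7! · 2!3!3!2!1!1!] = √(72/35)
  +(−1)^2/∏(2,2,1,1,0,0)! = 1/4  (running 1/4)
  +(−1)^3/∏(3,1,0,0,1,1)! = -1/6  (running 1/12)
⟨..|..⟩ = √(72/35)·(1/12) = +0.119523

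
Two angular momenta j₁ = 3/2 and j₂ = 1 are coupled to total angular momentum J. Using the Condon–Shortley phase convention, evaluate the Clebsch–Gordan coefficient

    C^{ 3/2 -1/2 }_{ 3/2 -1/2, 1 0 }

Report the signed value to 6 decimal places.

j₁+j₂−J=1  J+j₁−j₂=2  J−j₁+j₂=1  j₁+j₂+J+1=5
(j₁±m₁, j₂±m₂, J±M) = (1,2,1,1,1,2)
P² = 4/15
sum k=0..1:
  [0] +1/2 = 1/2
  [1] −1/1 = -1
S = -1/2
C² = P²·S² = 1/15 ; C = -0.258199

-0.258199  (= −√(1/15))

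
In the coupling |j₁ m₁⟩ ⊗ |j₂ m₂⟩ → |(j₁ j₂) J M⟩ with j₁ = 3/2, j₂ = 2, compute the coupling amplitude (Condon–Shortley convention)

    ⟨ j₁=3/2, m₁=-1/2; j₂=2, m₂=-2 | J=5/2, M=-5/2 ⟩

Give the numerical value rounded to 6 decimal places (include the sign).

+√(4/7) = +0.755929

j₁+j₂−J=1  J+j₁−j₂=2  J−j₁+j₂=3  j₁+j₂+J+1=7
(j₁±m₁, j₂±m₂, J±M) = (1,2,0,4,0,5)
P² = 576/7
sum k=0..0:
  [0] +1/12 = 1/12
S = 1/12
C² = P²·S² = 4/7 ; C = +0.755929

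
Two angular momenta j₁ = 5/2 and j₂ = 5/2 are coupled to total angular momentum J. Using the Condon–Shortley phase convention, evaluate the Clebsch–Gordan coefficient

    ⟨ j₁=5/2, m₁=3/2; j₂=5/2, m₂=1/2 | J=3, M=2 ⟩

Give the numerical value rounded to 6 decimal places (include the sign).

−√(1/12) ≈ -0.288675

triangle: 2!*3!*3!/9! = 72/362880
(j±m)!: 4!*1!*3!*2!*5!*1! = 34560
prefactor² = (2J+1)*Δ*N² = 48
  k=0: +1/(0!*2!*1!*3!*2!*0!) = 1/24
  k=1: −1/(1!*1!*0!*2!*3!*1!) = -1/12
Σ = -1/24  ⇒  CG² = 48*(-1/24)² = 1/12
CG = −√(1/12) = -0.288675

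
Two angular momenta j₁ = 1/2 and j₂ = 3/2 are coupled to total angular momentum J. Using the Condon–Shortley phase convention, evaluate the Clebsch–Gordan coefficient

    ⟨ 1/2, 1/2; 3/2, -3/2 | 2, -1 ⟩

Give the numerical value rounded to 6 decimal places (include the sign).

+√(1/4) ≈ +0.500000

j₁+j₂−J=0  J+j₁−j₂=1  J−j₁+j₂=3  j₁+j₂+J+1=5
(j₁±m₁, j₂±m₂, J±M) = (1,0,0,3,1,3)
P² = 9
sum k=0..0:
  [0] +1/6 = 1/6
S = 1/6
C² = P²·S² = 1/4 ; C = +0.500000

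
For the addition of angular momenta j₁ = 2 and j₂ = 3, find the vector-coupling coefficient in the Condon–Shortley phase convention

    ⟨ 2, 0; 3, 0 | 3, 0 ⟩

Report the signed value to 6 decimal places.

j₁+j₂−J=2  J+j₁−j₂=2  J−j₁+j₂=4  j₁+j₂+J+1=9
(j₁±m₁, j₂±m₂, J±M) = (2,2,3,3,3,3)
P² = 48/5
sum k=0..2:
  [0] +1/24 = 1/24
  [1] −1/4 = -1/4
  [2] +1/24 = 1/24
S = -1/6
C² = P²·S² = 4/15 ; C = -0.516398

-0.516398  (= −√(4/15))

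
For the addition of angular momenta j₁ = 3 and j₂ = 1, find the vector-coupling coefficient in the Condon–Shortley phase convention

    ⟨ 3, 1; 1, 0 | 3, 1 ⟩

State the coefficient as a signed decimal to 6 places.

j₁+j₂−J=1  J+j₁−j₂=5  J−j₁+j₂=1  j₁+j₂+J+1=8
(j₁±m₁, j₂±m₂, J±M) = (4,2,1,1,4,2)
P² = 48
sum k=0..1:
  [0] +1/12 = 1/12
  [1] −1/24 = -1/24
S = 1/24
C² = P²·S² = 1/12 ; C = +0.288675

+√(1/12) ≈ +0.288675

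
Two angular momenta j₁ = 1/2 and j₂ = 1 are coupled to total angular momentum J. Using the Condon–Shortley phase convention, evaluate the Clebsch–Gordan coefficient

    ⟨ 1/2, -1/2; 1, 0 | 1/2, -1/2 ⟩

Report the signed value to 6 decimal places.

-0.577350  (= −√(1/3))

j₁+j₂−J=1  J+j₁−j₂=0  J−j₁+j₂=1  j₁+j₂+J+1=3
(j₁±m₁, j₂±m₂, J±M) = (0,1,1,1,0,1)
P² = 1/3
sum k=1..1:
  [1] −1/1 = -1
S = -1
C² = P²·S² = 1/3 ; C = -0.577350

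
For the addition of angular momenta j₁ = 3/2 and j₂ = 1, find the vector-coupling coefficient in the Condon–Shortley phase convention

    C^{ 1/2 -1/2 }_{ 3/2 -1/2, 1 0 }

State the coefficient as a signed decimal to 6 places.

-0.577350  (= −√(1/3))

√[2·2!1!0!/4! · 1!2!1!1!0!1!] = √(1/3)
  +(−1)^1/∏(1,1,1,0,0,0)! = -1  (running -1)
⟨..|..⟩ = √(1/3)·(-1) = -0.577350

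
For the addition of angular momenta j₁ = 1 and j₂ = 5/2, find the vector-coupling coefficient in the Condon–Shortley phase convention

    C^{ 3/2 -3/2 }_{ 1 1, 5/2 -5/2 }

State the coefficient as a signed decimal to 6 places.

j₁+j₂−J=2  J+j₁−j₂=0  J−j₁+j₂=3  j₁+j₂+J+1=6
(j₁±m₁, j₂±m₂, J±M) = (2,0,0,5,0,3)
P² = 96
sum k=0..0:
  [0] +1/12 = 1/12
S = 1/12
C² = P²·S² = 2/3 ; C = +0.816497

+0.816497  (= +√(2/3))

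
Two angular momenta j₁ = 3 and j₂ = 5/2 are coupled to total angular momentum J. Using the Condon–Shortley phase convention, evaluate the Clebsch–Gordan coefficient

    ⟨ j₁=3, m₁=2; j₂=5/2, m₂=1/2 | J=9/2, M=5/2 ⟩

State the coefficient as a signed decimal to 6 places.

j₁+j₂−J=1  J+j₁−j₂=5  J−j₁+j₂=4  j₁+j₂+J+1=11
(j₁±m₁, j₂±m₂, J±M) = (5,1,3,2,7,2)
P² = 115200/11
sum k=0..1:
  [0] +1/144 = 1/144
  [1] −1/480 = -1/480
S = 7/1440
C² = P²·S² = 49/198 ; C = +0.497468

+0.497468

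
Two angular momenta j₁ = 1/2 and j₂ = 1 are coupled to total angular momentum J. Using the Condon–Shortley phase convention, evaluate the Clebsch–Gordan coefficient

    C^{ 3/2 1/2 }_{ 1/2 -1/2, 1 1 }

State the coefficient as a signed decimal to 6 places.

j₁+j₂−J=0  J+j₁−j₂=1  J−j₁+j₂=2  j₁+j₂+J+1=4
(j₁±m₁, j₂±m₂, J±M) = (0,1,2,0,2,1)
P² = 4/3
sum k=0..0:
  [0] +1/2 = 1/2
S = 1/2
C² = P²·S² = 1/3 ; C = +0.577350

+√(1/3) ≈ +0.577350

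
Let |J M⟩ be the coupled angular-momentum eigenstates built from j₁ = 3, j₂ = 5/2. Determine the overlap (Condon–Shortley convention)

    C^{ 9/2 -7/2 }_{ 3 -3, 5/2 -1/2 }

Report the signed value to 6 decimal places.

triangle: 1!·5!·4!/11! = 2880/39916800
(j±m)!: 0!·6!·2!·3!·1!·8! = 348364800
prefactor² = (2J+1)·Δ·N² = 2764800/11
  k=1: −1/(1!·0!·5!·1!·0!·3!) = -1/720
Σ = -1/720  ⇒  CG² = 2764800/11·(-1/720)² = 16/33
CG = −√(16/33) = -0.696311

−√(16/33) = -0.696311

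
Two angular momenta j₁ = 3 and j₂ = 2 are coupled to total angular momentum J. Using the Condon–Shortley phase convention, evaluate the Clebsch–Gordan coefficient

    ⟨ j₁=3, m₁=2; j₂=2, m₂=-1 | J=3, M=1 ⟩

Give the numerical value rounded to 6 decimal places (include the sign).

j₁+j₂−J=2  J+j₁−j₂=4  J−j₁+j₂=2  j₁+j₂+J+1=9
(j₁±m₁, j₂±m₂, J±M) = (5,1,1,3,4,2)
P² = 64
sum k=0..1:
  [0] +1/12 = 1/12
  [1] −1/48 = -1/48
S = 1/16
C² = P²·S² = 1/4 ; C = +0.500000

+0.500000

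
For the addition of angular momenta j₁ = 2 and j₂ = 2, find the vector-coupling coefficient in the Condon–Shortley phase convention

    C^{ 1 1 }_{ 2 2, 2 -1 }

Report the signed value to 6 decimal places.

+√(1/5) ≈ +0.447214

triangle: 3!*1!*1!/6! = 6/720
(j±m)!: 4!*0!*1!*3!*2!*0! = 288
prefactor² = (2J+1)*Δ*N² = 36/5
  k=0: +1/(0!*3!*0!*1!*1!*0!) = 1/6
Σ = 1/6  ⇒  CG² = 36/5*1/6² = 1/5
CG = +√(1/5) = +0.447214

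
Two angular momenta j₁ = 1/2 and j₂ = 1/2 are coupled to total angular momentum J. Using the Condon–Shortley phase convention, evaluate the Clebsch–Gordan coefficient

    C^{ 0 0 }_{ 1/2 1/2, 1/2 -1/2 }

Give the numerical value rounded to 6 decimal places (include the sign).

√[1·1!0!0!/2! · 1!0!0!1!0!0!] = √(1/2)
  +(−1)^0/∏(0,1,0,0,0,0)! = 1  (running 1)
⟨..|..⟩ = √(1/2)·(1) = +0.707107

+0.707107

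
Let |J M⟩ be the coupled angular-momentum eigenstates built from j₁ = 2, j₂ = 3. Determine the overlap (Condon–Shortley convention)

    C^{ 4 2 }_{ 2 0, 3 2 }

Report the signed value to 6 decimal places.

j₁+j₂−J=1  J+j₁−j₂=3  J−j₁+j₂=5  j₁+j₂+J+1=10
(j₁±m₁, j₂±m₂, J±M) = (2,2,5,1,6,2)
P² = 8640/7
sum k=0..1:
  [0] +1/240 = 1/240
  [1] −1/48 = -1/48
S = -1/60
C² = P²·S² = 12/35 ; C = -0.585540

-0.585540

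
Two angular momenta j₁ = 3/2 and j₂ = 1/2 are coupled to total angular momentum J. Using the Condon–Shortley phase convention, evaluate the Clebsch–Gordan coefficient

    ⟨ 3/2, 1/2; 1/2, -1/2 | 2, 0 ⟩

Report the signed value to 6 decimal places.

√[5·0!3!1!/5! · 2!1!0!1!2!2!] = √(2)
  +(−1)^0/∏(0,0,1,0,2,1)! = 1/2  (running 1/2)
⟨..|..⟩ = √(2)·(1/2) = +0.707107

+√(1/2) = +0.707107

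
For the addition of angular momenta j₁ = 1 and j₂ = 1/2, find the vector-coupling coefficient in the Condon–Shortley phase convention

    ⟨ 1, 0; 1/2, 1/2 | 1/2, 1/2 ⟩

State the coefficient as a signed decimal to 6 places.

j₁+j₂−J=1  J+j₁−j₂=1  J−j₁+j₂=0  j₁+j₂+J+1=3
(j₁±m₁, j₂±m₂, J±M) = (1,1,1,0,1,0)
P² = 1/3
sum k=1..1:
  [1] −1/1 = -1
S = -1
C² = P²·S² = 1/3 ; C = -0.577350

-0.577350  (= −√(1/3))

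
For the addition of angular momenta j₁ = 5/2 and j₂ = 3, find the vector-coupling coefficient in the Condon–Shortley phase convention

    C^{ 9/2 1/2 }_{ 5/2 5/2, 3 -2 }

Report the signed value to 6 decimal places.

+0.300312

j₁+j₂−J=1  J+j₁−j₂=4  J−j₁+j₂=5  j₁+j₂+J+1=11
(j₁±m₁, j₂±m₂, J±M) = (5,0,1,5,5,4)
P² = 2304000/77
sum k=0..0:
  [0] +1/576 = 1/576
S = 1/576
C² = P²·S² = 125/1386 ; C = +0.300312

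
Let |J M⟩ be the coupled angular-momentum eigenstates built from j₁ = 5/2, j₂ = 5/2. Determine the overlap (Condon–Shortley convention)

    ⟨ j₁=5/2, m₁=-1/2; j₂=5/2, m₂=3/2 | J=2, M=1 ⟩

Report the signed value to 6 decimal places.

√[5·3!2!2!/8! · 2!3!4!1!3!1!] = √(36/7)
  +(−1)^2/∏(2,1,1,2,1,0)! = 1/4  (running 1/4)
  +(−1)^3/∏(3,0,0,1,2,1)! = -1/12  (running 1/6)
⟨..|..⟩ = √(36/7)·(1/6) = +0.377964

+√(1/7) ≈ +0.377964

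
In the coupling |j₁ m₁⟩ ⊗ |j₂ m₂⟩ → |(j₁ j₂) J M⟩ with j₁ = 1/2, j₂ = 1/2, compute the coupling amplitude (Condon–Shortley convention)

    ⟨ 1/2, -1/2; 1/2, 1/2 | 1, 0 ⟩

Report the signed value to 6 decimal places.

+0.707107

j₁+j₂−J=0  J+j₁−j₂=1  J−j₁+j₂=1  j₁+j₂+J+1=3
(j₁±m₁, j₂±m₂, J±M) = (0,1,1,0,1,1)
P² = 1/2
sum k=0..0:
  [0] +1/1 = 1
S = 1
C² = P²·S² = 1/2 ; C = +0.707107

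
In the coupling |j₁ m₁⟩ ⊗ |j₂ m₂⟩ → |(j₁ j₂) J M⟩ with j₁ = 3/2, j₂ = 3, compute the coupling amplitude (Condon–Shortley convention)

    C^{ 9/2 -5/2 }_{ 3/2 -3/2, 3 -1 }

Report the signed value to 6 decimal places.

triangle: 0!·3!·6!/10! = 4320/3628800
(j±m)!: 0!·3!·2!·4!·2!·7! = 2903040
prefactor² = (2J+1)·Δ·N² = 34560
  k=0: +1/(0!·0!·3!·2!·0!·4!) = 1/288
Σ = 1/288  ⇒  CG² = 34560·1/288² = 5/12
CG = +√(5/12) = +0.645497

+0.645497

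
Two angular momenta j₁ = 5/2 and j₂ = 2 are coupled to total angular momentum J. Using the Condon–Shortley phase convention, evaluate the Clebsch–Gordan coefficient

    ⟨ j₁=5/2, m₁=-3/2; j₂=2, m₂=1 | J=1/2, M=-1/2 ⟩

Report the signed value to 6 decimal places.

triangle: 4!×1!×0!/6! = 24/720
(j±m)!: 1!×4!×3!×1!×0!×1! = 144
prefactor² = (2J+1)×Δ×N² = 48/5
  k=3: −1/(3!×1!×1!×0!×0!×0!) = -1/6
Σ = -1/6  ⇒  CG² = 48/5×(-1/6)² = 4/15
CG = −√(4/15) = -0.516398

−√(4/15) ≈ -0.516398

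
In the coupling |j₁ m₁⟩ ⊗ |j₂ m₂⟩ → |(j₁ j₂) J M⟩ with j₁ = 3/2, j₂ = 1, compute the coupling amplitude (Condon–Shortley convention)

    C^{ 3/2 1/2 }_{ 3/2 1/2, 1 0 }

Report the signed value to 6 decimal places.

+0.258199

√[4·1!2!1!/5! · 2!1!1!1!2!1!] = √(4/15)
  +(−1)^0/∏(0,1,1,1,1,0)! = 1  (running 1)
  +(−1)^1/∏(1,0,0,0,2,1)! = -1/2  (running 1/2)
⟨..|..⟩ = √(4/15)·(1/2) = +0.258199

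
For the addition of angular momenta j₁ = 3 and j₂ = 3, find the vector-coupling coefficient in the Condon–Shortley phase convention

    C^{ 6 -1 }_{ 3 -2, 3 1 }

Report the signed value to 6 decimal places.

j₁+j₂−J=0  J+j₁−j₂=6  J−j₁+j₂=6  j₁+j₂+J+1=13
(j₁±m₁, j₂±m₂, J±M) = (1,5,4,2,5,7)
P² = 41472000/11
sum k=0..0:
  [0] +1/5760 = 1/5760
S = 1/5760
C² = P²·S² = 5/44 ; C = +0.337100

+0.337100  (= +√(5/44))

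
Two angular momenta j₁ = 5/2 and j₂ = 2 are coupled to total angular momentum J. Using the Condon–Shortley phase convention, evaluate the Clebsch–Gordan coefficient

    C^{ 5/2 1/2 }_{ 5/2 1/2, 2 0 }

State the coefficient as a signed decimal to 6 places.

triangle: 2!·3!·2!/8! = 24/40320
(j±m)!: 3!·2!·2!·2!·3!·2! = 576
prefactor² = (2J+1)·Δ·N² = 72/35
  k=0: +1/(0!·2!·2!·2!·1!·0!) = 1/8
  k=1: −1/(1!·1!·1!·1!·2!·1!) = -1/2
  k=2: +1/(2!·0!·0!·0!·3!·2!) = 1/24
Σ = -1/3  ⇒  CG² = 72/35·(-1/3)² = 8/35
CG = −√(8/35) = -0.478091

-0.478091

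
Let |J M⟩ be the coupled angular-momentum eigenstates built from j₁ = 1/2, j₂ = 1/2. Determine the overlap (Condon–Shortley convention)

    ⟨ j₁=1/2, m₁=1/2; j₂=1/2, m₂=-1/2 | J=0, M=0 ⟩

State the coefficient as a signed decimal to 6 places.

j₁+j₂−J=1  J+j₁−j₂=0  J−j₁+j₂=0  j₁+j₂+J+1=2
(j₁±m₁, j₂±m₂, J±M) = (1,0,0,1,0,0)
P² = 1/2
sum k=0..0:
  [0] +1/1 = 1
S = 1
C² = P²·S² = 1/2 ; C = +0.707107

+0.707107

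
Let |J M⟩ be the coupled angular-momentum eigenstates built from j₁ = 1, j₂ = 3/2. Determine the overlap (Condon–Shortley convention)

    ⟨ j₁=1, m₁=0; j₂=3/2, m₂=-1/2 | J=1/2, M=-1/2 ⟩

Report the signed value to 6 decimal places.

-0.577350

j₁+j₂−J=2  J+j₁−j₂=0  J−j₁+j₂=1  j₁+j₂+J+1=4
(j₁±m₁, j₂±m₂, J±M) = (1,1,1,2,0,1)
P² = 1/3
sum k=1..1:
  [1] −1/1 = -1
S = -1
C² = P²·S² = 1/3 ; C = -0.577350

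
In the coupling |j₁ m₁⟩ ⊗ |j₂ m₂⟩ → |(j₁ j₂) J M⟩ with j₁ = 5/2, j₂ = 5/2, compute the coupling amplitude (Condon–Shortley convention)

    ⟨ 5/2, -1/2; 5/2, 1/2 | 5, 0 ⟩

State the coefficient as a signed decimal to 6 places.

+0.629941

√[11·0!5!5!/11! · 2!3!3!2!5!5!] = √(57600/7)
  +(−1)^0/∏(0,0,3,3,2,2)! = 1/144  (running 1/144)
⟨..|..⟩ = √(57600/7)·(1/144) = +0.629941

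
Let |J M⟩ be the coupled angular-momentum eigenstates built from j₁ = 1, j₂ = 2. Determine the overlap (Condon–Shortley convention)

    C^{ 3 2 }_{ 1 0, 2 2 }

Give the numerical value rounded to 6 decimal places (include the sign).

triangle: 0!×2!×4!/7! = 48/5040
(j±m)!: 1!×1!×4!×0!×5!×1! = 2880
prefactor² = (2J+1)×Δ×N² = 192
  k=0: +1/(0!×0!×1!×4!×1!×0!) = 1/24
Σ = 1/24  ⇒  CG² = 192×1/24² = 1/3
CG = +√(1/3) = +0.577350

+0.577350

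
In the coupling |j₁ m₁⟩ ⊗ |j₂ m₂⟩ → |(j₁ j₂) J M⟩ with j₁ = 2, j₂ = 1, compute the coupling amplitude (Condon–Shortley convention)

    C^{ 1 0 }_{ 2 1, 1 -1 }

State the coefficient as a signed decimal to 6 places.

j₁+j₂−J=2  J+j₁−j₂=2  J−j₁+j₂=0  j₁+j₂+J+1=5
(j₁±m₁, j₂±m₂, J±M) = (3,1,0,2,1,1)
P² = 6/5
sum k=0..0:
  [0] +1/2 = 1/2
S = 1/2
C² = P²·S² = 3/10 ; C = +0.547723

+0.547723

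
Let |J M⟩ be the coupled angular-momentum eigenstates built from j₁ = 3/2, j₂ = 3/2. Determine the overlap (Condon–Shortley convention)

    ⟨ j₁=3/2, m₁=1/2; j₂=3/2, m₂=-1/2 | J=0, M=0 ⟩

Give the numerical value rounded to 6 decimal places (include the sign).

√[1·3!0!0!/4! · 2!1!1!2!0!0!] = √(1)
  +(−1)^1/∏(1,2,0,0,0,0)! = -1/2  (running -1/2)
⟨..|..⟩ = √(1)·(-1/2) = -0.500000

−√(1/4) = -0.500000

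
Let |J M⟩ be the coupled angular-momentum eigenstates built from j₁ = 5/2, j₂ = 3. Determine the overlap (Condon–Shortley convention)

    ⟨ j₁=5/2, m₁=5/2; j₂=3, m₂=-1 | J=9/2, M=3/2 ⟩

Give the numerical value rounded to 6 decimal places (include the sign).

j₁+j₂−J=1  J+j₁−j₂=4  J−j₁+j₂=5  j₁+j₂+J+1=11
(j₁±m₁, j₂±m₂, J±M) = (5,0,2,4,6,3)
P² = 1382400/77
sum k=0..0:
  [0] +1/288 = 1/288
S = 1/288
C² = P²·S² = 50/231 ; C = +0.465242

+√(50/231) = +0.465242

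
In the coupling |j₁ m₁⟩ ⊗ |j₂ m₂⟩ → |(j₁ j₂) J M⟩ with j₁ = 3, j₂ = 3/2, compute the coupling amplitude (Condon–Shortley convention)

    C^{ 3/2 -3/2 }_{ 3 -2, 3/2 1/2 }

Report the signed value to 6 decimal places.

+0.534522  (= +√(2/7))

√[4·3!3!0!/7! · 1!5!2!1!0!3!] = √(288/7)
  +(−1)^2/∏(2,1,3,0,0,0)! = 1/12  (running 1/12)
⟨..|..⟩ = √(288/7)·(1/12) = +0.534522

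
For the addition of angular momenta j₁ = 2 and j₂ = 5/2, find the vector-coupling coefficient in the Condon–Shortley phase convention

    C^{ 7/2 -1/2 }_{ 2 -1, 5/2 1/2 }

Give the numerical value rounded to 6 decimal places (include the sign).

triangle: 1!×3!×4!/9! = 144/362880
(j±m)!: 1!×3!×3!×2!×3!×4! = 10368
prefactor² = (2J+1)×Δ×N² = 1152/35
  k=0: +1/(0!×1!×3!×3!×0!×1!) = 1/36
  k=1: −1/(1!×0!×2!×2!×1!×2!) = -1/8
Σ = -7/72  ⇒  CG² = 1152/35×(-7/72)² = 14/45
CG = −√(14/45) = -0.557773

-0.557773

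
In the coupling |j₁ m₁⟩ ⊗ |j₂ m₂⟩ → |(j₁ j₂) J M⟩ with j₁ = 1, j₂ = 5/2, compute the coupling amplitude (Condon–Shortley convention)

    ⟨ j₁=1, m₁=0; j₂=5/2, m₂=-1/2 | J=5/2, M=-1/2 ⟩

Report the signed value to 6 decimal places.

triangle: 1!*1!*4!/7! = 24/5040
(j±m)!: 1!*1!*2!*3!*2!*3! = 144
prefactor² = (2J+1)*Δ*N² = 144/35
  k=0: +1/(0!*1!*1!*2!*0!*2!) = 1/4
  k=1: −1/(1!*0!*0!*1!*1!*3!) = -1/6
Σ = 1/12  ⇒  CG² = 144/35*1/12² = 1/35
CG = +√(1/35) = +0.169031

+√(1/35) ≈ +0.169031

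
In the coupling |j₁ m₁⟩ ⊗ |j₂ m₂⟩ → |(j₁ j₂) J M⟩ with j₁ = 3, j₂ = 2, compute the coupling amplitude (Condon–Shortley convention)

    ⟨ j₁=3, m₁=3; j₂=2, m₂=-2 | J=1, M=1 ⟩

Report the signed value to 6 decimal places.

triangle: 4!×2!×0!/7! = 48/5040
(j±m)!: 6!×0!×0!×4!×2!×0! = 34560
prefactor² = (2J+1)×Δ×N² = 6912/7
  k=0: +1/(0!×4!×0!×0!×2!×0!) = 1/48
Σ = 1/48  ⇒  CG² = 6912/7×1/48² = 3/7
CG = +√(3/7) = +0.654654

+√(3/7) ≈ +0.654654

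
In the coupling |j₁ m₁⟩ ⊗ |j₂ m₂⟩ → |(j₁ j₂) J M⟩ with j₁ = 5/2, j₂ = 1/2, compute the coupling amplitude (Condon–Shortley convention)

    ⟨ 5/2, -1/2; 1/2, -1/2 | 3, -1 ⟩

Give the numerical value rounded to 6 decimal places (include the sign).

√[7·0!5!1!/7! · 2!3!0!1!2!4!] = √(96)
  +(−1)^0/∏(0,0,3,0,2,1)! = 1/12  (running 1/12)
⟨..|..⟩ = √(96)·(1/12) = +0.816497

+0.816497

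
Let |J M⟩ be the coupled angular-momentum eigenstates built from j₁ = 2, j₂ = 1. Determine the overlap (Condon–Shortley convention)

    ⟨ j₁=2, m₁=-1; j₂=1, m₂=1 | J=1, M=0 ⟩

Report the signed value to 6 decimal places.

√[3·2!2!0!/5! · 1!3!2!0!1!1!] = √(6/5)
  +(−1)^2/∏(2,0,1,0,1,0)! = 1/2  (running 1/2)
⟨..|..⟩ = √(6/5)·(1/2) = +0.547723

+0.547723  (= +√(3/10))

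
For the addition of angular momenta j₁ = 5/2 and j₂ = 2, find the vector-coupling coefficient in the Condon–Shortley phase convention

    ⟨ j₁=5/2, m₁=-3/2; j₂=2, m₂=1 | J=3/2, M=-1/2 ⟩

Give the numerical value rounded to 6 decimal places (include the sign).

+0.138013  (= +√(2/105))

triangle: 3!·2!·1!/7! = 12/5040
(j±m)!: 1!·4!·3!·1!·1!·2! = 288
prefactor² = (2J+1)·Δ·N² = 96/35
  k=2: +1/(2!·1!·2!·1!·0!·0!) = 1/4
  k=3: −1/(3!·0!·1!·0!·1!·1!) = -1/6
Σ = 1/12  ⇒  CG² = 96/35·1/12² = 2/105
CG = +√(2/105) = +0.138013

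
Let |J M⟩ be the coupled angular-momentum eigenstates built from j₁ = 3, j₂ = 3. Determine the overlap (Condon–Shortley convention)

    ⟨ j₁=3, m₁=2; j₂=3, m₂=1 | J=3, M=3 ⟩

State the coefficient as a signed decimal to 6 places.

√[7·3!3!3!/10! · 5!1!4!2!6!0!] = √(1728)
  +(−1)^1/∏(1,2,0,3,3,0)! = -1/72  (running -1/72)
⟨..|..⟩ = √(1728)·(-1/72) = -0.577350

−√(1/3) ≈ -0.577350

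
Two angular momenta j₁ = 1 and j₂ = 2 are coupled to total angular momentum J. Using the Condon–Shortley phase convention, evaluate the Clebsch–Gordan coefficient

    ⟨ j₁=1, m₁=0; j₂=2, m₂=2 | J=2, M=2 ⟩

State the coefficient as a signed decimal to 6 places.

j₁+j₂−J=1  J+j₁−j₂=1  J−j₁+j₂=3  j₁+j₂+J+1=6
(j₁±m₁, j₂±m₂, J±M) = (1,1,4,0,4,0)
P² = 24
sum k=1..1:
  [1] −1/6 = -1/6
S = -1/6
C² = P²·S² = 2/3 ; C = -0.816497

-0.816497  (= −√(2/3))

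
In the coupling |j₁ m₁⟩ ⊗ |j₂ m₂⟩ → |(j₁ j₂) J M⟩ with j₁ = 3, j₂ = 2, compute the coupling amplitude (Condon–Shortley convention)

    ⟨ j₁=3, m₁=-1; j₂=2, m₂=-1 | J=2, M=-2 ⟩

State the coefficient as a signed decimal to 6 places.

-0.462910

triangle: 3!×3!×1!/8! = 36/40320
(j±m)!: 2!×4!×1!×3!×0!×4! = 6912
prefactor² = (2J+1)×Δ×N² = 216/7
  k=1: −1/(1!×2!×3!×0!×0!×1!) = -1/12
Σ = -1/12  ⇒  CG² = 216/7×(-1/12)² = 3/14
CG = −√(3/14) = -0.462910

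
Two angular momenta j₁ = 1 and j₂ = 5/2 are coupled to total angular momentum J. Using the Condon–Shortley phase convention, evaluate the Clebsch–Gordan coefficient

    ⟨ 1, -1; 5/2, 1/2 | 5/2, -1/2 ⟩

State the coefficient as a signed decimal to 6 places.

-0.717137

j₁+j₂−J=1  J+j₁−j₂=1  J−j₁+j₂=4  j₁+j₂+J+1=7
(j₁±m₁, j₂±m₂, J±M) = (0,2,3,2,2,3)
P² = 288/35
sum k=1..1:
  [1] −1/4 = -1/4
S = -1/4
C² = P²·S² = 18/35 ; C = -0.717137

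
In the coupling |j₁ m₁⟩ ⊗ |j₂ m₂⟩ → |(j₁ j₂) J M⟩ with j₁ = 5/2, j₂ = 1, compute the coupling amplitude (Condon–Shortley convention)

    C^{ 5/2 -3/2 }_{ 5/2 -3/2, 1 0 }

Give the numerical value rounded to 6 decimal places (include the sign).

j₁+j₂−J=1  J+j₁−j₂=4  J−j₁+j₂=1  j₁+j₂+J+1=7
(j₁±m₁, j₂±m₂, J±M) = (1,4,1,1,1,4)
P² = 576/35
sum k=0..1:
  [0] +1/24 = 1/24
  [1] −1/6 = -1/6
S = -1/8
C² = P²·S² = 9/35 ; C = -0.507093

−√(9/35) ≈ -0.507093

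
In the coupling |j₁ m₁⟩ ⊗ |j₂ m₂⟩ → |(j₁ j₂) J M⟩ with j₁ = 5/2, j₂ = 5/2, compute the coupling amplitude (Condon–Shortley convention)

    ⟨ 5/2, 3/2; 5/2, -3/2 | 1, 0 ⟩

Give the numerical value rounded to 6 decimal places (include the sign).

√[3·4!1!1!/7! · 4!1!1!4!1!1!] = √(288/35)
  +(−1)^0/∏(0,4,1,1,0,0)! = 1/24  (running 1/24)
  +(−1)^1/∏(1,3,0,0,1,1)! = -1/6  (running -1/8)
⟨..|..⟩ = √(288/35)·(-1/8) = -0.358569

-0.358569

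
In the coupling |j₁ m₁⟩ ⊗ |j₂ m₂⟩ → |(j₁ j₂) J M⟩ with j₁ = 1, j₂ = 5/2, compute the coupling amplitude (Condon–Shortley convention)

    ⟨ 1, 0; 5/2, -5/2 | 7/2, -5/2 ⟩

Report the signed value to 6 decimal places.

j₁+j₂−J=0  J+j₁−j₂=2  J−j₁+j₂=5  j₁+j₂+J+1=8
(j₁±m₁, j₂±m₂, J±M) = (1,1,0,5,1,6)
P² = 28800/7
sum k=0..0:
  [0] +1/120 = 1/120
S = 1/120
C² = P²·S² = 2/7 ; C = +0.534522

+√(2/7) = +0.534522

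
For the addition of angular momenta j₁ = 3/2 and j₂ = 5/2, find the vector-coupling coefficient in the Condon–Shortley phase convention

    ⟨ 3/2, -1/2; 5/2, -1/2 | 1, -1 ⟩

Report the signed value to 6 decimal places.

√[3·3!0!2!/6! · 1!2!2!3!0!2!] = √(12/5)
  +(−1)^2/∏(2,1,0,0,0,2)! = 1/4  (running 1/4)
⟨..|..⟩ = √(12/5)·(1/4) = +0.387298

+0.387298  (= +√(3/20))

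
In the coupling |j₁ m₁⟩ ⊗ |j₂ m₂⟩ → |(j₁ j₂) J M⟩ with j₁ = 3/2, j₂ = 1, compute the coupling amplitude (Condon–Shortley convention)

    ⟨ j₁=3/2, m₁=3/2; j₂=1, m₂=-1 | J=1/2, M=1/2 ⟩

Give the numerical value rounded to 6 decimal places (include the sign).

+0.707107

j₁+j₂−J=2  J+j₁−j₂=1  J−j₁+j₂=0  j₁+j₂+J+1=4
(j₁±m₁, j₂±m₂, J±M) = (3,0,0,2,1,0)
P² = 2
sum k=0..0:
  [0] +1/2 = 1/2
S = 1/2
C² = P²·S² = 1/2 ; C = +0.707107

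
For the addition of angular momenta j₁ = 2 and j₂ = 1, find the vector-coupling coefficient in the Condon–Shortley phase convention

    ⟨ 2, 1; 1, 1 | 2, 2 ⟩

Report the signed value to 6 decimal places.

-0.577350  (= −√(1/3))

j₁+j₂−J=1  J+j₁−j₂=3  J−j₁+j₂=1  j₁+j₂+J+1=6
(j₁±m₁, j₂±m₂, J±M) = (3,1,2,0,4,0)
P² = 12
sum k=1..1:
  [1] −1/6 = -1/6
S = -1/6
C² = P²·S² = 1/3 ; C = -0.577350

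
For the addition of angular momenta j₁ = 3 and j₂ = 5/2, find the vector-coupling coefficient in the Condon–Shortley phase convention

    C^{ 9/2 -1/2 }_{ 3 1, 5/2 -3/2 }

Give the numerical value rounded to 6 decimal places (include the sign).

√[10·1!5!4!/11! · 4!2!1!4!4!5!] = √(184320/77)
  +(−1)^0/∏(0,1,2,1,3,3)! = 1/72  (running 1/72)
  +(−1)^1/∏(1,0,1,0,4,4)! = -1/576  (running 7/576)
⟨..|..⟩ = √(184320/77)·(7/576) = +0.594588

+0.594588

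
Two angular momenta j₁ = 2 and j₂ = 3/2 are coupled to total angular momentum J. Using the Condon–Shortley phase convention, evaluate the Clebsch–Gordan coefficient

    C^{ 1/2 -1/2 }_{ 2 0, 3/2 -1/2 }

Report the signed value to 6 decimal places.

triangle: 3!*1!*0!/5! = 6/120
(j±m)!: 2!*2!*1!*2!*0!*1! = 8
prefactor² = (2J+1)*Δ*N² = 4/5
  k=1: −1/(1!*2!*1!*0!*0!*0!) = -1/2
Σ = -1/2  ⇒  CG² = 4/5*(-1/2)² = 1/5
CG = −√(1/5) = -0.447214

-0.447214  (= −√(1/5))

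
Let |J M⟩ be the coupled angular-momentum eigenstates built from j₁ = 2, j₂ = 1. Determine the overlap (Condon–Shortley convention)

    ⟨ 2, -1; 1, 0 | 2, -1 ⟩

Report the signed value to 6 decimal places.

j₁+j₂−J=1  J+j₁−j₂=3  J−j₁+j₂=1  j₁+j₂+J+1=6
(j₁±m₁, j₂±m₂, J±M) = (1,3,1,1,1,3)
P² = 3/2
sum k=0..1:
  [0] +1/6 = 1/6
  [1] −1/2 = -1/2
S = -1/3
C² = P²·S² = 1/6 ; C = -0.408248

−√(1/6) = -0.408248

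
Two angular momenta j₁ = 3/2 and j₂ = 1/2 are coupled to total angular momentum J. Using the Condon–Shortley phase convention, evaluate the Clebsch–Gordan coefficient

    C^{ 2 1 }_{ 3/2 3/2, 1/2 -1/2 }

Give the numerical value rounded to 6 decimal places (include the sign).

+√(1/4) = +0.500000

j₁+j₂−J=0  J+j₁−j₂=3  J−j₁+j₂=1  j₁+j₂+J+1=5
(j₁±m₁, j₂±m₂, J±M) = (3,0,0,1,3,1)
P² = 9
sum k=0..0:
  [0] +1/6 = 1/6
S = 1/6
C² = P²·S² = 1/4 ; C = +0.500000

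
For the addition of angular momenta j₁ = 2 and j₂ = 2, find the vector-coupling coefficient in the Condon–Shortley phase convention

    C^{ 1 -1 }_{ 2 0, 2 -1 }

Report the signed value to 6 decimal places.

−√(3/10) = -0.547723

triangle: 3!*1!*1!/6! = 6/720
(j±m)!: 2!*2!*1!*3!*0!*2! = 48
prefactor² = (2J+1)*Δ*N² = 6/5
  k=1: −1/(1!*2!*1!*0!*0!*1!) = -1/2
Σ = -1/2  ⇒  CG² = 6/5*(-1/2)² = 3/10
CG = −√(3/10) = -0.547723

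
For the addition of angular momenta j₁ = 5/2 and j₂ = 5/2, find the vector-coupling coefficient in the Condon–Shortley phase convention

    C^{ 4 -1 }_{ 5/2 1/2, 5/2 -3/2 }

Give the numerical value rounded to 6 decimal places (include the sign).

triangle: 1!·4!·4!/10! = 576/3628800
(j±m)!: 3!·2!·1!·4!·3!·5! = 207360
prefactor² = (2J+1)·Δ·N² = 10368/35
  k=0: +1/(0!·1!·2!·1!·2!·3!) = 1/24
  k=1: −1/(1!·0!·1!·0!·3!·4!) = -1/144
Σ = 5/144  ⇒  CG² = 10368/35·5/144² = 5/14
CG = +√(5/14) = +0.597614

+√(5/14) = +0.597614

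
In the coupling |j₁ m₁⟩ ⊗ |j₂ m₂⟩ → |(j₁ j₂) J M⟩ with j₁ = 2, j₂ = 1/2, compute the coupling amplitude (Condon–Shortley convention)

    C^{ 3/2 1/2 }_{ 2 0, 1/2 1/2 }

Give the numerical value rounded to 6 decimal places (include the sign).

−√(2/5) ≈ -0.632456

triangle: 1!·3!·0!/5! = 6/120
(j±m)!: 2!·2!·1!·0!·2!·1! = 8
prefactor² = (2J+1)·Δ·N² = 8/5
  k=1: −1/(1!·0!·1!·0!·2!·0!) = -1/2
Σ = -1/2  ⇒  CG² = 8/5·(-1/2)² = 2/5
CG = −√(2/5) = -0.632456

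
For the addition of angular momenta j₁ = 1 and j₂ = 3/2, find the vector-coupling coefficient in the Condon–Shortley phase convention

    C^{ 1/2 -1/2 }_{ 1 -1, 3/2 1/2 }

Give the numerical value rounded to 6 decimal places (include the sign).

+0.408248  (= +√(1/6))

j₁+j₂−J=2  J+j₁−j₂=0  J−j₁+j₂=1  j₁+j₂+J+1=4
(j₁±m₁, j₂±m₂, J±M) = (0,2,2,1,0,1)
P² = 2/3
sum k=2..2:
  [2] +1/2 = 1/2
S = 1/2
C² = P²·S² = 1/6 ; C = +0.408248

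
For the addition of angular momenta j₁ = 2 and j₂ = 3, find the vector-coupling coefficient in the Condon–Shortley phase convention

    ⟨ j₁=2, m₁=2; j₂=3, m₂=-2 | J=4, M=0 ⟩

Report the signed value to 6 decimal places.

+√(1/7) ≈ +0.377964

√[9·1!3!5!/10! · 4!0!1!5!4!4!] = √(20736/7)
  +(−1)^0/∏(0,1,0,1,3,4)! = 1/144  (running 1/144)
⟨..|..⟩ = √(20736/7)·(1/144) = +0.377964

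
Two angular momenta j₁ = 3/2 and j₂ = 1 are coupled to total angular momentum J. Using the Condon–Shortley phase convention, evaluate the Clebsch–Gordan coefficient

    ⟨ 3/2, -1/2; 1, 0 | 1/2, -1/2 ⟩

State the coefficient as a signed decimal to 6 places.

j₁+j₂−J=2  J+j₁−j₂=1  J−j₁+j₂=0  j₁+j₂+J+1=4
(j₁±m₁, j₂±m₂, J±M) = (1,2,1,1,0,1)
P² = 1/3
sum k=1..1:
  [1] −1/1 = -1
S = -1
C² = P²·S² = 1/3 ; C = -0.577350

-0.577350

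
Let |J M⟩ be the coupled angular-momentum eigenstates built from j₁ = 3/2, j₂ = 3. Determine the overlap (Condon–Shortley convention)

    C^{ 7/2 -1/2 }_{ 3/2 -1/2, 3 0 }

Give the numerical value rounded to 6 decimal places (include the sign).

triangle: 1!×2!×5!/9! = 240/362880
(j±m)!: 1!×2!×3!×3!×3!×4! = 10368
prefactor² = (2J+1)×Δ×N² = 384/7
  k=0: +1/(0!×1!×2!×3!×0!×2!) = 1/24
  k=1: −1/(1!×0!×1!×2!×1!×3!) = -1/12
Σ = -1/24  ⇒  CG² = 384/7×(-1/24)² = 2/21
CG = −√(2/21) = -0.308607

-0.308607  (= −√(2/21))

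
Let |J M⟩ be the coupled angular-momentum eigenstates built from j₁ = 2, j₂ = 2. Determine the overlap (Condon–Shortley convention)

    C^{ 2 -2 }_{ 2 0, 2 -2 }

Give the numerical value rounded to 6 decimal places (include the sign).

√[5·2!2!2!/7! · 2!2!0!4!0!4!] = √(128/7)
  +(−1)^0/∏(0,2,2,0,0,2)! = 1/8  (running 1/8)
⟨..|..⟩ = √(128/7)·(1/8) = +0.534522

+√(2/7) = +0.534522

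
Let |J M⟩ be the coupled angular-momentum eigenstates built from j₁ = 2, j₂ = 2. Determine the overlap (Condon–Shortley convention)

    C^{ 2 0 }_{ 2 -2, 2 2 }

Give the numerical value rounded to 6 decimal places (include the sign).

triangle: 2!*2!*2!/7! = 8/5040
(j±m)!: 0!*4!*4!*0!*2!*2! = 2304
prefactor² = (2J+1)*Δ*N² = 128/7
  k=2: +1/(2!*0!*2!*2!*0!*0!) = 1/8
Σ = 1/8  ⇒  CG² = 128/7*1/8² = 2/7
CG = +√(2/7) = +0.534522

+√(2/7) = +0.534522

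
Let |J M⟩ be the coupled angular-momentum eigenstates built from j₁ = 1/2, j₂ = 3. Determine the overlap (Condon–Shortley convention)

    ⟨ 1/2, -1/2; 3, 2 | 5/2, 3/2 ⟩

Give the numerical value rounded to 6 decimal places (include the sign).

√[6·1!0!5!/7! · 0!1!5!1!4!1!] = √(2880/7)
  +(−1)^1/∏(1,0,0,4,0,1)! = -1/24  (running -1/24)
⟨..|..⟩ = √(2880/7)·(-1/24) = -0.845154

-0.845154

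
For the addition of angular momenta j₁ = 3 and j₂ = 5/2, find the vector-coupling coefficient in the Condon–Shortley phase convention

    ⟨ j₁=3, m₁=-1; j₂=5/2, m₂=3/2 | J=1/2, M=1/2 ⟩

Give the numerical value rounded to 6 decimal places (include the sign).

j₁+j₂−J=5  J+j₁−j₂=1  J−j₁+j₂=0  j₁+j₂+J+1=7
(j₁±m₁, j₂±m₂, J±M) = (2,4,4,1,1,0)
P² = 384/7
sum k=4..4:
  [4] +1/24 = 1/24
S = 1/24
C² = P²·S² = 2/21 ; C = +0.308607

+0.308607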